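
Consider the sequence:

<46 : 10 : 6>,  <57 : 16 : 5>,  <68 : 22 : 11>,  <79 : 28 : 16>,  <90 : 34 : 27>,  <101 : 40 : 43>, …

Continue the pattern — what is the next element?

First slot — +11 each step: 46, 57, 68, 79, 90, 101 → 112.
Second slot goes 10, 16, 22, 28, 34, 40 → 46 (+6 each step).
Third slot: each term is the sum of the two before it; 6, 5, 11, 16, 27, 43 → 70.
Putting it together: <112 : 46 : 70>.

<112 : 46 : 70>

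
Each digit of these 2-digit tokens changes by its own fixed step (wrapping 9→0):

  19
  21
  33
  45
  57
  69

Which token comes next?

71

First digit goes 1, 2, 3, 4, 5, 6 → 7 (+1 each step, mod 10).
Second digit: +2 each step, mod 10; 9, 1, 3, 5, 7, 9 → 1.
Putting it together: 71.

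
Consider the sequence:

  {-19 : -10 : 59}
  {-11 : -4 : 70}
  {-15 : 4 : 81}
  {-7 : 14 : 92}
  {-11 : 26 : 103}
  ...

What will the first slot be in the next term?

First slot goes -19, -11, -15, -7, -11 → -3 (alternating steps +8, −4, +8, −4, …).

-3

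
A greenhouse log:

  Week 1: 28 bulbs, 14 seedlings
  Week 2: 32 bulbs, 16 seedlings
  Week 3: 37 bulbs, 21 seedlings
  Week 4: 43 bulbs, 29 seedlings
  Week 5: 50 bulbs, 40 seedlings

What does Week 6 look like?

Bulbs: 28, 32, 37, 43, 50 → 58 (differences are 4, 5, 6, … (increasing by 1 each time)).
For the seedlings, differences are 2, 5, 8, … (increasing by 3 each time): 14, 16, 21, 29, 40 → 54.
So the next line is 58 bulbs, 54 seedlings.

58 bulbs, 54 seedlings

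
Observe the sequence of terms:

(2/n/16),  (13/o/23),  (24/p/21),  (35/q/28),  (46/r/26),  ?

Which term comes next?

(57/s/33)

First value goes 2, 13, 24, 35, 46 → 57 (+11 each step).
Letter goes n, o, p, q, r → s (letters move forward 1 place in the alphabet).
Third value — alternating steps +7, −2, +7, −2, …: 16, 23, 21, 28, 26 → 33.
Combining the parts gives (57/s/33).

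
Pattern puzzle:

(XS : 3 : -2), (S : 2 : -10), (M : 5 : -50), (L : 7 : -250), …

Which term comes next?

(XL : 12 : -1250)

For the size, runs through clothing sizes XS→XL: XS, S, M, L → XL.
Second slot — each term is the sum of the two before it: 3, 2, 5, 7 → 12.
For the third slot, ×5 each step: -2, -10, -50, -250 → -1250.
So the next term is (XL : 12 : -1250).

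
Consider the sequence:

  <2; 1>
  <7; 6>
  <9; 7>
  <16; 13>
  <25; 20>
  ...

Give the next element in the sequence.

<41; 33>

For the first entry, each term is the sum of the two before it: 2, 7, 9, 16, 25 → 41.
Second entry — each term is the sum of the two before it: 1, 6, 7, 13, 20 → 33.
Combining the parts gives <41; 33>.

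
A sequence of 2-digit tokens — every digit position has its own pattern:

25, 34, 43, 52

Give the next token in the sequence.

61

First digit — +1 each step, mod 10: 2, 3, 4, 5 → 6.
Second digit: 5, 4, 3, 2 → 1 (−1 each step, mod 10).
Putting it together: 61.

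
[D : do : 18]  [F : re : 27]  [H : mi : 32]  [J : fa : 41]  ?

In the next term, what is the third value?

Letter: D, F, H, J → L (letters move forward 2 places in the alphabet).
For the note, runs through the solfège scale do→ti: do, re, mi, fa → sol.
Third value — alternating steps +9, +5, +9, +5, …: 18, 27, 32, 41 → 46.

46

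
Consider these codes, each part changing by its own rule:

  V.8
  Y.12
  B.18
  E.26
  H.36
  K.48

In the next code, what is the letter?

Letter: letters move forward 3 places in the alphabet, wrapping Z→A; V, Y, B, E, H, K → N.

N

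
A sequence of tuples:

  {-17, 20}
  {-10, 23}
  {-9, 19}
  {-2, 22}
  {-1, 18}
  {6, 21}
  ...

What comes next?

{7, 17}

First coordinate: alternating steps +7, +1, +7, +1, …, so -17, -10, -9, -2, -1, 6 → 7.
Second coordinate: alternating steps +3, −4, +3, −4, …, so 20, 23, 19, 22, 18, 21 → 17.
Combining the parts gives {7, 17}.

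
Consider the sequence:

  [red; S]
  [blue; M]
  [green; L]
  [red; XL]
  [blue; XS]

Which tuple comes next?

[green; S]

Colour: repeats red → blue → green; red, blue, green, red, blue → green.
Size — runs through clothing sizes XS→XL: S, M, L, XL, XS → S.
Putting it together: [green; S].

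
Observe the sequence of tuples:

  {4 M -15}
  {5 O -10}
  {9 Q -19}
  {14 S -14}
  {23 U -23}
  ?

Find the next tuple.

{37 W -18}

First component — each term is the sum of the two before it: 4, 5, 9, 14, 23 → 37.
Letter goes M, O, Q, S, U → W (letters move forward 2 places in the alphabet).
Third component: alternating steps +5, −9, +5, −9, …, so -15, -10, -19, -14, -23 → -18.
So the next tuple is {37 W -18}.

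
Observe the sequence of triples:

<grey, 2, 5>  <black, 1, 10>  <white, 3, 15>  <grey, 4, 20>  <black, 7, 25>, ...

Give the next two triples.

Shade: repeats grey → black → white, so grey, black, white, grey, black → white → grey.
Second part: 2, 1, 3, 4, 7 → 11 → 18 (each term is the sum of the two before it).
Third part goes 5, 10, 15, 20, 25 → 30 → 35 (+5 each step).
Putting the parts together: <white, 11, 30> and then <grey, 18, 35>.

<white, 11, 30>, <grey, 18, 35>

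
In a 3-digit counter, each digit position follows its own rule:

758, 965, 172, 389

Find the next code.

596

First digit — +2 each step, mod 10: 7, 9, 1, 3 → 5.
Second digit — +1 each step, mod 10: 5, 6, 7, 8 → 9.
Third digit goes 8, 5, 2, 9 → 6 (−3 each step, mod 10).
So the next code is 596.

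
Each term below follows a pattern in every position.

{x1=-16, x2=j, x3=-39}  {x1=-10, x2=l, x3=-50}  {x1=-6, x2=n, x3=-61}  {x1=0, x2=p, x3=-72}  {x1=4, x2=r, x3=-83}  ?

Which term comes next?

{x1=10, x2=t, x3=-94}

X1: alternating steps +6, +4, +6, +4, …; -16, -10, -6, 0, 4 → 10.
X2: letters move forward 2 places in the alphabet, so j, l, n, p, r → t.
X3: −11 each step, so -39, -50, -61, -72, -83 → -94.
Putting it together: {x1=10, x2=t, x3=-94}.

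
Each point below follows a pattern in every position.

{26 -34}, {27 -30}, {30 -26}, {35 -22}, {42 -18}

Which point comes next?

{51 -14}

For the first value, differences are 1, 3, 5, … (increasing by 2 each time): 26, 27, 30, 35, 42 → 51.
Second value — +4 each step: -34, -30, -26, -22, -18 → -14.
Combining the parts gives {51 -14}.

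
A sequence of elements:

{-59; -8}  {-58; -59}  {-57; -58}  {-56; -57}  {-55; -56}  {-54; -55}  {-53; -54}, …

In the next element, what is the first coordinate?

First coordinate — +1 each step: -59, -58, -57, -56, -55, -54, -53 → -52.

-52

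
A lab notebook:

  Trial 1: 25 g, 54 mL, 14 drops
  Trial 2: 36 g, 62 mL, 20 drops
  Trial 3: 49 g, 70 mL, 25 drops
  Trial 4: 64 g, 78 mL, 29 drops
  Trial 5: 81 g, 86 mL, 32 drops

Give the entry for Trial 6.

100 g, 94 mL, 34 drops

G — perfect squares: 5², 6², 7², …: 25, 36, 49, 64, 81 → 100.
ML: 54, 62, 70, 78, 86 → 94 (+8 each step).
Drops: differences are 6, 5, 4, … (decreasing by 1 each time); 14, 20, 25, 29, 32 → 34.
So the next row is 100 g, 94 mL, 34 drops.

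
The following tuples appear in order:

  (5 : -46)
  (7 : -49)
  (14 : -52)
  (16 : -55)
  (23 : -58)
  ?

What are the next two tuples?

First value: 5, 7, 14, 16, 23 → 25 → 32 (alternating steps +2, +7, +2, +7, …).
Second value: −3 each step; -46, -49, -52, -55, -58 → -61 → -64.
So the next two tuples are (25 : -61) and (32 : -64).

(25 : -61), (32 : -64)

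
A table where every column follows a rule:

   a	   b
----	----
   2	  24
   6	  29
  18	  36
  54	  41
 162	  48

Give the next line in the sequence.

486  53

Column a: 2, 6, 18, 54, 162 → 486 (×3 each step).
Column b: 24, 29, 36, 41, 48 → 53 (alternating steps +5, +7, +5, +7, …).
Combining the parts gives 486  53.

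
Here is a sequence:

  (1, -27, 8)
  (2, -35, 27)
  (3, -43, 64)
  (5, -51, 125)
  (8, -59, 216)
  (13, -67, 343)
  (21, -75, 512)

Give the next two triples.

For the first value, each term is the sum of the two before it: 1, 2, 3, 5, 8, 13, 21 → 34 → 55.
Second value: −8 each step; -27, -35, -43, -51, -59, -67, -75 → -83 → -91.
Third value goes 8, 27, 64, 125, 216, 343, 512 → 729 → 1000 (perfect cubes: 2³, 3³, 4³, …).
Putting the parts together: (34, -83, 729) and then (55, -91, 1000).

(34, -83, 729), (55, -91, 1000)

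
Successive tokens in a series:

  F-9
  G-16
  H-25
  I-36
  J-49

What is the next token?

K-64

Letter: letters move forward 1 place in the alphabet; F, G, H, I, J → K.
Second component — perfect squares: 3², 4², 5², …: 9, 16, 25, 36, 49 → 64.
So the next token is K-64.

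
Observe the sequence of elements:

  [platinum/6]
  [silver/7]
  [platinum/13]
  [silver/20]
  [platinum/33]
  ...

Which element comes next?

Metal goes platinum, silver, platinum, silver, platinum → silver (alternates platinum ↔ silver).
Second slot — each term is the sum of the two before it: 6, 7, 13, 20, 33 → 53.
Putting it together: [silver/53].

[silver/53]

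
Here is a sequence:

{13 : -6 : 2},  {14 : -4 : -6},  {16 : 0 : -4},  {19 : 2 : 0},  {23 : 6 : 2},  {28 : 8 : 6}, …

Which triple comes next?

{34 : 12 : 8}

First coordinate — differences are 1, 2, 3, … (increasing by 1 each time): 13, 14, 16, 19, 23, 28 → 34.
Second coordinate — alternating steps +2, +4, +2, +4, …: -6, -4, 0, 2, 6, 8 → 12.
For the third coordinate, always the previous value of the second coordinate: 2, -6, -4, 0, 2, 6 → 8.
Putting it together: {34 : 12 : 8}.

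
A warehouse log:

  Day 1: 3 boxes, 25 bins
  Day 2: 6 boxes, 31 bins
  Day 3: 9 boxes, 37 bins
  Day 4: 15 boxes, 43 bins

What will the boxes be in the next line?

24

Boxes: each term is the sum of the two before it, so 3, 6, 9, 15 → 24.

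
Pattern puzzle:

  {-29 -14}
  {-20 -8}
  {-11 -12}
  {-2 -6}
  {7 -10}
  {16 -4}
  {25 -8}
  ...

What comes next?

First entry: +9 each step, so -29, -20, -11, -2, 7, 16, 25 → 34.
Second entry: alternating steps +6, −4, +6, −4, …, so -14, -8, -12, -6, -10, -4, -8 → -2.
Combining the parts gives {34 -2}.

{34 -2}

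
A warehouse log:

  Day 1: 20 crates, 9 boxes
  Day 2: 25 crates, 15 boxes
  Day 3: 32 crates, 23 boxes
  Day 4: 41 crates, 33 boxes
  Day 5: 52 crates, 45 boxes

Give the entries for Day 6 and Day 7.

65 crates, 59 boxes; 80 crates, 75 boxes

For the crates, differences are 5, 7, 9, … (increasing by 2 each time): 20, 25, 32, 41, 52 → 65 → 80.
Boxes: differences are 6, 8, 10, … (increasing by 2 each time); 9, 15, 23, 33, 45 → 59 → 75.
Putting the parts together: 65 crates, 59 boxes and then 80 crates, 75 boxes.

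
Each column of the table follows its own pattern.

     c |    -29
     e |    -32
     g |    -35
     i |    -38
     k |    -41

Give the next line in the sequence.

m  -44

Letter goes c, e, g, i, k → m (letters move forward 2 places in the alphabet).
Second component: −3 each step, so -29, -32, -35, -38, -41 → -44.
Combining the parts gives m  -44.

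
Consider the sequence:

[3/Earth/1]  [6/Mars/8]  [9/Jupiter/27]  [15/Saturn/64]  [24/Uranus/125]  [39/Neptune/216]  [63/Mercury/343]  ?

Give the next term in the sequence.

First component: each term is the sum of the two before it, so 3, 6, 9, 15, 24, 39, 63 → 102.
Planet: runs through the planets Mercury→Neptune; Earth, Mars, Jupiter, Saturn, Uranus, Neptune, Mercury → Venus.
Third component: perfect cubes: 1³, 2³, 3³, …; 1, 8, 27, 64, 125, 216, 343 → 512.
Putting it together: [102/Venus/512].

[102/Venus/512]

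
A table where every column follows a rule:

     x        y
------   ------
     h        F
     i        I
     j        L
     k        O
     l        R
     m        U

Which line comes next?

Column x goes h, i, j, k, l, m → n (letters move forward 1 place in the alphabet).
For the column y, letters move forward 3 places in the alphabet: F, I, L, O, R, U → X.
Combining the parts gives n  X.

n  X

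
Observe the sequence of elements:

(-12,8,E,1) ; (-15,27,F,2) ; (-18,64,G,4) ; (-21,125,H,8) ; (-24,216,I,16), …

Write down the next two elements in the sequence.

First value — −3 each step: -12, -15, -18, -21, -24 → -27 → -30.
Second value goes 8, 27, 64, 125, 216 → 343 → 512 (perfect cubes: 2³, 3³, 4³, …).
For the letter, letters move forward 1 place in the alphabet: E, F, G, H, I → J → K.
Fourth value: ×2 each step; 1, 2, 4, 8, 16 → 32 → 64.
Putting the parts together: (-27,343,J,32) and then (-30,512,K,64).

(-27,343,J,32), (-30,512,K,64)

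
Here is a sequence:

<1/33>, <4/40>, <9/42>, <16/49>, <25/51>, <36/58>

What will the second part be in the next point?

60

For the first part, perfect squares: 1², 2², 3², …: 1, 4, 9, 16, 25, 36 → 49.
Second part: alternating steps +7, +2, +7, +2, …; 33, 40, 42, 49, 51, 58 → 60.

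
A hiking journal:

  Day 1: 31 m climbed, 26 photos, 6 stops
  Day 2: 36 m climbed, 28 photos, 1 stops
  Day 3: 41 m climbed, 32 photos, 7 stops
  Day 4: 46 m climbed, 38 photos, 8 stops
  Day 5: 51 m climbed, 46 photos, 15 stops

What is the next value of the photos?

M climbed: +5 each step; 31, 36, 41, 46, 51 → 56.
Photos: 26, 28, 32, 38, 46 → 56 (differences are 2, 4, 6, … (increasing by 2 each time)).
Stops goes 6, 1, 7, 8, 15 → 23 (each term is the sum of the two before it).

56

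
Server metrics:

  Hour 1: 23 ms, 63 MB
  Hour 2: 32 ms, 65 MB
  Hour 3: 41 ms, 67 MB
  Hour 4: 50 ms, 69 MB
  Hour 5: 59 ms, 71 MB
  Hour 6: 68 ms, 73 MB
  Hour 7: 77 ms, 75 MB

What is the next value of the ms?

86

Ms — +9 each step: 23, 32, 41, 50, 59, 68, 77 → 86.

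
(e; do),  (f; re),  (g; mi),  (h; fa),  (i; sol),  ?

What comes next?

Letter — letters move forward 1 place in the alphabet: e, f, g, h, i → j.
Note: runs through the solfège scale do→ti, so do, re, mi, fa, sol → la.
Putting it together: (j; la).

(j; la)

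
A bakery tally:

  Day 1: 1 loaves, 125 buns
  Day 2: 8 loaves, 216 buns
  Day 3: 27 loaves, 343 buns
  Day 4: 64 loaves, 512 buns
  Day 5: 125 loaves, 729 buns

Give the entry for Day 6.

216 loaves, 1000 buns

Loaves goes 1, 8, 27, 64, 125 → 216 (perfect cubes: 1³, 2³, 3³, …).
Buns: perfect cubes: 5³, 6³, 7³, …; 125, 216, 343, 512, 729 → 1000.
So the next row is 216 loaves, 1000 buns.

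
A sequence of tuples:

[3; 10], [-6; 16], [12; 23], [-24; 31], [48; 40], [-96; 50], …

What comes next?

[192; 61]

First coordinate: 3, -6, 12, -24, 48, -96 → 192 (×(-2) each step).
Second coordinate: 10, 16, 23, 31, 40, 50 → 61 (differences are 6, 7, 8, … (increasing by 1 each time)).
So the next tuple is [192; 61].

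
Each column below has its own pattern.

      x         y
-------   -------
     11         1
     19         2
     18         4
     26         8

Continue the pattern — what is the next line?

25  16

Column x: alternating steps +8, −1, +8, −1, …; 11, 19, 18, 26 → 25.
Column y goes 1, 2, 4, 8 → 16 (×2 each step).
So the next line is 25  16.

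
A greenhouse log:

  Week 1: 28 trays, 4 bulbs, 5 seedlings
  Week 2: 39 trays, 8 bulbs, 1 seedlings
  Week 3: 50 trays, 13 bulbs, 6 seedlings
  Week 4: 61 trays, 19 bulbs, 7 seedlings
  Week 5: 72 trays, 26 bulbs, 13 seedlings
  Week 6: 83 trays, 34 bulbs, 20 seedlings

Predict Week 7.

Trays: +11 each step; 28, 39, 50, 61, 72, 83 → 94.
Bulbs goes 4, 8, 13, 19, 26, 34 → 43 (differences are 4, 5, 6, … (increasing by 1 each time)).
Seedlings: 5, 1, 6, 7, 13, 20 → 33 (each term is the sum of the two before it).
Combining the parts gives 94 trays, 43 bulbs, 33 seedlings.

94 trays, 43 bulbs, 33 seedlings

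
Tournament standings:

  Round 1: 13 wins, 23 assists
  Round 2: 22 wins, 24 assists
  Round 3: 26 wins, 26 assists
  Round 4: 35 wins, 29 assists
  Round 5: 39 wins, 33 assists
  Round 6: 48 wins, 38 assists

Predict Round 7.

52 wins, 44 assists

Wins: alternating steps +9, +4, +9, +4, …, so 13, 22, 26, 35, 39, 48 → 52.
Assists: differences are 1, 2, 3, … (increasing by 1 each time), so 23, 24, 26, 29, 33, 38 → 44.
So the next row is 52 wins, 44 assists.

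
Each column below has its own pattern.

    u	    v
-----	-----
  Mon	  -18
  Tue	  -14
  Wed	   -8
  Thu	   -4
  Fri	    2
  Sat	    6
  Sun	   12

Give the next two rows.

Mon  16; Tue  22

For the column u, runs through the weekdays Mon→Sun: Mon, Tue, Wed, Thu, Fri, Sat, Sun → Mon → Tue.
Column v: alternating steps +4, +6, +4, +6, …; -18, -14, -8, -4, 2, 6, 12 → 16 → 22.
So the next two rows are Mon  16 and Tue  22.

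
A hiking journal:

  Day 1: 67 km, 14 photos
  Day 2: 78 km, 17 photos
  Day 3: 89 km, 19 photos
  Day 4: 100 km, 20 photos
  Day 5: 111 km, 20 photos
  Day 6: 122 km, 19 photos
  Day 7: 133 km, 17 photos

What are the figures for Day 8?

Km goes 67, 78, 89, 100, 111, 122, 133 → 144 (+11 each step).
Photos goes 14, 17, 19, 20, 20, 19, 17 → 14 (differences are 3, 2, 1, … (decreasing by 1 each time)).
Combining the parts gives 144 km, 14 photos.

144 km, 14 photos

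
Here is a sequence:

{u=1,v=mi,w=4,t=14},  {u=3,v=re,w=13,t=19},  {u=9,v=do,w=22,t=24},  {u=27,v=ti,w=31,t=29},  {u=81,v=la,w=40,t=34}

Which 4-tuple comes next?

For the u, ×3 each step: 1, 3, 9, 27, 81 → 243.
V: runs backward through the solfège scale do→ti, so mi, re, do, ti, la → sol.
W goes 4, 13, 22, 31, 40 → 49 (+9 each step).
T — +5 each step: 14, 19, 24, 29, 34 → 39.
Combining the parts gives {u=243,v=sol,w=49,t=39}.

{u=243,v=sol,w=49,t=39}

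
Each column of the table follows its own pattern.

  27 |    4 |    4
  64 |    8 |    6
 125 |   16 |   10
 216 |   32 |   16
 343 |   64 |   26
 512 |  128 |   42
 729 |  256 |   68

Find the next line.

1000  512  110

First component: perfect cubes: 3³, 4³, 5³, …, so 27, 64, 125, 216, 343, 512, 729 → 1000.
For the second component, ×2 each step: 4, 8, 16, 32, 64, 128, 256 → 512.
For the third component, each term is the sum of the two before it: 4, 6, 10, 16, 26, 42, 68 → 110.
So the next line is 1000  512  110.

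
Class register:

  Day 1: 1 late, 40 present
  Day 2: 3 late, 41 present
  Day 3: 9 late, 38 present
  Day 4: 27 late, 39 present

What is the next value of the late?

Late — ×3 each step: 1, 3, 9, 27 → 81.
Present: alternating steps +1, −3, +1, −3, …, so 40, 41, 38, 39 → 36.

81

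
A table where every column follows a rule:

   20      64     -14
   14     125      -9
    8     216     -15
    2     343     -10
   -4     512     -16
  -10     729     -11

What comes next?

First component goes 20, 14, 8, 2, -4, -10 → -16 (−6 each step).
Second component: 64, 125, 216, 343, 512, 729 → 1000 (perfect cubes: 4³, 5³, 6³, …).
Third component: alternating steps +5, −6, +5, −6, …; -14, -9, -15, -10, -16, -11 → -17.
Putting it together: -16  1000  -17.

-16  1000  -17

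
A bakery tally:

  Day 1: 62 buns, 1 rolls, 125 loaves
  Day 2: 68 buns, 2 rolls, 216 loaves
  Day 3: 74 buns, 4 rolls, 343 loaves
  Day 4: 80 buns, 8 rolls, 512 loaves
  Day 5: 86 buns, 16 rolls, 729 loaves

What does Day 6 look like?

Buns goes 62, 68, 74, 80, 86 → 92 (+6 each step).
Rolls: ×2 each step; 1, 2, 4, 8, 16 → 32.
For the loaves, perfect cubes: 5³, 6³, 7³, …: 125, 216, 343, 512, 729 → 1000.
Putting it together: 92 buns, 32 rolls, 1000 loaves.

92 buns, 32 rolls, 1000 loaves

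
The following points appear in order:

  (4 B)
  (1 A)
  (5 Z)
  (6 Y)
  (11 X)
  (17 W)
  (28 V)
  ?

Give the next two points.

First slot: each term is the sum of the two before it, so 4, 1, 5, 6, 11, 17, 28 → 45 → 73.
For the letter, letters move back 1 place in the alphabet, wrapping A→Z: B, A, Z, Y, X, W, V → U → T.
Putting the parts together: (45 U) and then (73 T).

(45 U), (73 T)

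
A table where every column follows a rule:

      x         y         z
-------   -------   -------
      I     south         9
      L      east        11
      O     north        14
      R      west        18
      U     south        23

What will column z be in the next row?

Column z: differences are 2, 3, 4, … (increasing by 1 each time); 9, 11, 14, 18, 23 → 29.

29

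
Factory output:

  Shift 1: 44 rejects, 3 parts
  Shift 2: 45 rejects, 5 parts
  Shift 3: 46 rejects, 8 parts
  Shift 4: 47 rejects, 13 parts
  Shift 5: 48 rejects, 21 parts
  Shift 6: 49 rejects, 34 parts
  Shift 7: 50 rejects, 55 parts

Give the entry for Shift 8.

Rejects: +1 each step; 44, 45, 46, 47, 48, 49, 50 → 51.
Parts: each term is the sum of the two before it; 3, 5, 8, 13, 21, 34, 55 → 89.
Putting it together: 51 rejects, 89 parts.

51 rejects, 89 parts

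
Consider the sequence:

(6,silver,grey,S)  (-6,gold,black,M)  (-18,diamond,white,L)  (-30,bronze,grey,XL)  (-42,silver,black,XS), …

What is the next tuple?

First coordinate: −12 each step; 6, -6, -18, -30, -42 → -54.
Rank: repeats silver → gold → diamond → bronze; silver, gold, diamond, bronze, silver → gold.
Shade goes grey, black, white, grey, black → white (repeats grey → black → white).
Size goes S, M, L, XL, XS → S (runs through clothing sizes XS→XL).
So the next tuple is (-54,gold,white,S).

(-54,gold,white,S)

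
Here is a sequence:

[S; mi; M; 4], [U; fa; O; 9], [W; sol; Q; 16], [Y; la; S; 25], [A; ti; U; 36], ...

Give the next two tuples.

[C; do; W; 49], [E; re; Y; 64]

First letter: letters move forward 2 places in the alphabet, wrapping Z→A; S, U, W, Y, A → C → E.
For the note, runs through the solfège scale do→ti: mi, fa, sol, la, ti → do → re.
Second letter: letters move forward 2 places in the alphabet, so M, O, Q, S, U → W → Y.
Fourth entry goes 4, 9, 16, 25, 36 → 49 → 64 (perfect squares: 2², 3², 4², …).
Putting the parts together: [C; do; W; 49] and then [E; re; Y; 64].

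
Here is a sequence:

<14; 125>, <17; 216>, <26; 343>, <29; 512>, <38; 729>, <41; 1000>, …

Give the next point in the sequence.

First entry: alternating steps +3, +9, +3, +9, …; 14, 17, 26, 29, 38, 41 → 50.
For the second entry, perfect cubes: 5³, 6³, 7³, …: 125, 216, 343, 512, 729, 1000 → 1331.
Combining the parts gives <50; 1331>.

<50; 1331>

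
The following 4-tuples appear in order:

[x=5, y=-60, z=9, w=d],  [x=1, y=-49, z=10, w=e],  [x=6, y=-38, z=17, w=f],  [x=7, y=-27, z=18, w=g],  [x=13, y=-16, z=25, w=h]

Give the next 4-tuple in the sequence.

[x=20, y=-5, z=26, w=i]

X — each term is the sum of the two before it: 5, 1, 6, 7, 13 → 20.
Y: -60, -49, -38, -27, -16 → -5 (+11 each step).
Z: 9, 10, 17, 18, 25 → 26 (alternating steps +1, +7, +1, +7, …).
W: d, e, f, g, h → i (letters move forward 1 place in the alphabet).
Putting it together: [x=20, y=-5, z=26, w=i].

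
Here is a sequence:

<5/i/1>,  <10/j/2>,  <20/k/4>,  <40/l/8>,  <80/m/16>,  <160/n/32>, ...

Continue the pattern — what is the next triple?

First entry goes 5, 10, 20, 40, 80, 160 → 320 (×2 each step).
Letter: i, j, k, l, m, n → o (letters move forward 1 place in the alphabet).
Third entry: 1, 2, 4, 8, 16, 32 → 64 (×2 each step).
Putting it together: <320/o/64>.

<320/o/64>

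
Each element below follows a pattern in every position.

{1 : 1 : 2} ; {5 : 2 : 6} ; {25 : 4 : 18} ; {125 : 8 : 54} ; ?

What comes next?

{625 : 16 : 162}

First entry: 1, 5, 25, 125 → 625 (×5 each step).
Second entry: ×2 each step; 1, 2, 4, 8 → 16.
Third entry — ×3 each step: 2, 6, 18, 54 → 162.
So the next element is {625 : 16 : 162}.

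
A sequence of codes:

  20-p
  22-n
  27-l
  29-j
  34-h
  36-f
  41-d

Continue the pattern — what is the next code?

43-b

First component goes 20, 22, 27, 29, 34, 36, 41 → 43 (alternating steps +2, +5, +2, +5, …).
For the letter, letters move back 2 places in the alphabet: p, n, l, j, h, f, d → b.
Combining the parts gives 43-b.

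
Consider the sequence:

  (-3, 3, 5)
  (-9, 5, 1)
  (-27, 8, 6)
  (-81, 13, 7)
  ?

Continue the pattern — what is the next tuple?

(-243, 21, 13)

First value goes -3, -9, -27, -81 → -243 (×3 each step).
Second value: each term is the sum of the two before it, so 3, 5, 8, 13 → 21.
Third value: 5, 1, 6, 7 → 13 (each term is the sum of the two before it).
Combining the parts gives (-243, 21, 13).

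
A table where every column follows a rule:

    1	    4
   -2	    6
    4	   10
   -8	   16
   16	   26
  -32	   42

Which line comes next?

First component — ×(-2) each step: 1, -2, 4, -8, 16, -32 → 64.
Second component goes 4, 6, 10, 16, 26, 42 → 68 (each term is the sum of the two before it).
Combining the parts gives 64  68.

64  68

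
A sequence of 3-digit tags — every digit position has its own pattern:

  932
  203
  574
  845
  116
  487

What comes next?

First digit — +3 each step, mod 10: 9, 2, 5, 8, 1, 4 → 7.
For the second digit, −3 each step, mod 10: 3, 0, 7, 4, 1, 8 → 5.
Third digit — +1 each step, mod 10: 2, 3, 4, 5, 6, 7 → 8.
Combining the parts gives 758.

758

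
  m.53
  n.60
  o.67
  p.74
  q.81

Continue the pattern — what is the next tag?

r.88

Letter: letters move forward 1 place in the alphabet, so m, n, o, p, q → r.
Second component — +7 each step: 53, 60, 67, 74, 81 → 88.
Combining the parts gives r.88.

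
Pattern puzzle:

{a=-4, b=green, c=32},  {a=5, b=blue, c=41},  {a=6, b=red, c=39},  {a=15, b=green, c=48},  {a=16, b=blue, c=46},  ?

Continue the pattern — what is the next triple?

{a=25, b=red, c=55}

A — alternating steps +9, +1, +9, +1, …: -4, 5, 6, 15, 16 → 25.
For the b, repeats green → blue → red: green, blue, red, green, blue → red.
C: alternating steps +9, −2, +9, −2, …, so 32, 41, 39, 48, 46 → 55.
Putting it together: {a=25, b=red, c=55}.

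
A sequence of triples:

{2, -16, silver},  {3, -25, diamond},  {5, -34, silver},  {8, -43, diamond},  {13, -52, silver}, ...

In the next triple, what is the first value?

First value goes 2, 3, 5, 8, 13 → 21 (each term is the sum of the two before it).

21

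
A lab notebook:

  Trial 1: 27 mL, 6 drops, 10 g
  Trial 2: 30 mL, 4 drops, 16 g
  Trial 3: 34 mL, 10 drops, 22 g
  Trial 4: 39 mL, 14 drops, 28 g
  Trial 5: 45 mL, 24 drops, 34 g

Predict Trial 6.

For the mL, differences are 3, 4, 5, … (increasing by 1 each time): 27, 30, 34, 39, 45 → 52.
Drops: each term is the sum of the two before it, so 6, 4, 10, 14, 24 → 38.
G — +6 each step: 10, 16, 22, 28, 34 → 40.
Putting it together: 52 mL, 38 drops, 40 g.

52 mL, 38 drops, 40 g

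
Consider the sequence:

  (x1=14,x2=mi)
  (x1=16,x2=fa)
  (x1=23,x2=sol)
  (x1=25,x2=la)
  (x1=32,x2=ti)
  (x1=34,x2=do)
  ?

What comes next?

X1: alternating steps +2, +7, +2, +7, …, so 14, 16, 23, 25, 32, 34 → 41.
X2: runs through the solfège scale do→ti; mi, fa, sol, la, ti, do → re.
Putting it together: (x1=41,x2=re).

(x1=41,x2=re)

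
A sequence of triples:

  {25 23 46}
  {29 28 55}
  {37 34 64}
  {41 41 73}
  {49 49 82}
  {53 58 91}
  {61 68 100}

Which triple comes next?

{65 79 109}

First component: alternating steps +4, +8, +4, +8, …; 25, 29, 37, 41, 49, 53, 61 → 65.
Second component: differences are 5, 6, 7, … (increasing by 1 each time); 23, 28, 34, 41, 49, 58, 68 → 79.
Third component: +9 each step; 46, 55, 64, 73, 82, 91, 100 → 109.
Putting it together: {65 79 109}.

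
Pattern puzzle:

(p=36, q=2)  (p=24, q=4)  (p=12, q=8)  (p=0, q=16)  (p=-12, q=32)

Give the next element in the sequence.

(p=-24, q=64)

P — −12 each step: 36, 24, 12, 0, -12 → -24.
Q: ×2 each step, so 2, 4, 8, 16, 32 → 64.
Combining the parts gives (p=-24, q=64).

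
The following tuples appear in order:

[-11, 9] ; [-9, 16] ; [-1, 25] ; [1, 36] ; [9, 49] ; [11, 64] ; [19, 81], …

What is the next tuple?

[21, 100]

First component goes -11, -9, -1, 1, 9, 11, 19 → 21 (alternating steps +2, +8, +2, +8, …).
Second component: perfect squares: 3², 4², 5², …; 9, 16, 25, 36, 49, 64, 81 → 100.
So the next tuple is [21, 100].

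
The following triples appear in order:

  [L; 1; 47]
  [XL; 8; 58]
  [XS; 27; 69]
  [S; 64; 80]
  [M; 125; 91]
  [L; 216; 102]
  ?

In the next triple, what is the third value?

113

Size: L, XL, XS, S, M, L → XL (repeats L → XL → XS → S → M).
Second value: 1, 8, 27, 64, 125, 216 → 343 (perfect cubes: 1³, 2³, 3³, …).
Third value: 47, 58, 69, 80, 91, 102 → 113 (+11 each step).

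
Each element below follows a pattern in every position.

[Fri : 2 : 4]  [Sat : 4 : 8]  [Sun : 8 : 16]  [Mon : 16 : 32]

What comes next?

Day: runs through the weekdays Mon→Sun, so Fri, Sat, Sun, Mon → Tue.
For the second slot, ×2 each step: 2, 4, 8, 16 → 32.
Third slot: 4, 8, 16, 32 → 64 (always 2 × the second slot).
So the next element is [Tue : 32 : 64].

[Tue : 32 : 64]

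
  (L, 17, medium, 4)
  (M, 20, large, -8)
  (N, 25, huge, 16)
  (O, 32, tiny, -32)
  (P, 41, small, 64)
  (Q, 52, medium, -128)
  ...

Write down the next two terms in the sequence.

Letter — letters move forward 1 place in the alphabet: L, M, N, O, P, Q → R → S.
Second component: differences are 3, 5, 7, … (increasing by 2 each time), so 17, 20, 25, 32, 41, 52 → 65 → 80.
Size goes medium, large, huge, tiny, small, medium → large → huge (repeats medium → large → huge → tiny → small).
Fourth component: ×(-2) each step; 4, -8, 16, -32, 64, -128 → 256 → -512.
So the next two terms are (R, 65, large, 256) and (S, 80, huge, -512).

(R, 65, large, 256), (S, 80, huge, -512)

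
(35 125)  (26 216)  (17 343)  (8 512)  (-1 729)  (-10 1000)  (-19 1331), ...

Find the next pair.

(-28 1728)

First component: −9 each step, so 35, 26, 17, 8, -1, -10, -19 → -28.
Second component goes 125, 216, 343, 512, 729, 1000, 1331 → 1728 (perfect cubes: 5³, 6³, 7³, …).
Combining the parts gives (-28 1728).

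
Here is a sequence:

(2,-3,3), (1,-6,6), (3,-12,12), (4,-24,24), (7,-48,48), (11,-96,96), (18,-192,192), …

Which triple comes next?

First entry goes 2, 1, 3, 4, 7, 11, 18 → 29 (each term is the sum of the two before it).
Second entry: ×2 each step, so -3, -6, -12, -24, -48, -96, -192 → -384.
Third entry goes 3, 6, 12, 24, 48, 96, 192 → 384 (×2 each step).
Putting it together: (29,-384,384).

(29,-384,384)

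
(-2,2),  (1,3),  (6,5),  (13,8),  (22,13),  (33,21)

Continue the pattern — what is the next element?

(46,34)

First slot: differences are 3, 5, 7, … (increasing by 2 each time), so -2, 1, 6, 13, 22, 33 → 46.
Second slot: 2, 3, 5, 8, 13, 21 → 34 (each term is the sum of the two before it).
Putting it together: (46,34).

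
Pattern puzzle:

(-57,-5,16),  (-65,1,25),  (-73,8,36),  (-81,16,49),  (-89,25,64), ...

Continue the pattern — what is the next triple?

(-97,35,81)

First component — −8 each step: -57, -65, -73, -81, -89 → -97.
Second component: differences are 6, 7, 8, … (increasing by 1 each time), so -5, 1, 8, 16, 25 → 35.
For the third component, perfect squares: 4², 5², 6², …: 16, 25, 36, 49, 64 → 81.
So the next triple is (-97,35,81).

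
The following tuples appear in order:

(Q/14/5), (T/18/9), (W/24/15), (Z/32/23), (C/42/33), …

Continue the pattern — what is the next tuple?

For the letter, letters move forward 3 places in the alphabet, wrapping Z→A: Q, T, W, Z, C → F.
For the second part, differences are 4, 6, 8, … (increasing by 2 each time): 14, 18, 24, 32, 42 → 54.
For the third part, always 9 less than the second part: 5, 9, 15, 23, 33 → 45.
So the next tuple is (F/54/45).

(F/54/45)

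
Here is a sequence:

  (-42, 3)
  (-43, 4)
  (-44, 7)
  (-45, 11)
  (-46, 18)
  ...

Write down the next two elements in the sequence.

(-47, 29), (-48, 47)

First entry: −1 each step, so -42, -43, -44, -45, -46 → -47 → -48.
Second entry: each term is the sum of the two before it, so 3, 4, 7, 11, 18 → 29 → 47.
So the next two elements are (-47, 29) and (-48, 47).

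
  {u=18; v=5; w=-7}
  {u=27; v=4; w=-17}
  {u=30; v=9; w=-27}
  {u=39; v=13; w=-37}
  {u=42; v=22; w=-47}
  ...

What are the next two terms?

U: alternating steps +9, +3, +9, +3, …; 18, 27, 30, 39, 42 → 51 → 54.
V goes 5, 4, 9, 13, 22 → 35 → 57 (each term is the sum of the two before it).
W: −10 each step; -7, -17, -27, -37, -47 → -57 → -67.
So the next two terms are {u=51; v=35; w=-57} and {u=54; v=57; w=-67}.

{u=51; v=35; w=-57}, {u=54; v=57; w=-67}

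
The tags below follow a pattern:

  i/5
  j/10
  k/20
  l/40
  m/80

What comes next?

Letter goes i, j, k, l, m → n (letters move forward 1 place in the alphabet).
Second component: ×2 each step, so 5, 10, 20, 40, 80 → 160.
Putting it together: n/160.

n/160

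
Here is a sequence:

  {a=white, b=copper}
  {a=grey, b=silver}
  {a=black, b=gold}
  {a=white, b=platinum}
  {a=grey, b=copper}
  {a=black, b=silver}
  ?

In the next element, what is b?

For the b, repeats copper → silver → gold → platinum: copper, silver, gold, platinum, copper, silver → gold.

gold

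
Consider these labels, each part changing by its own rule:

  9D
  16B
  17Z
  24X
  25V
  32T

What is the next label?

33R

First component — alternating steps +7, +1, +7, +1, …: 9, 16, 17, 24, 25, 32 → 33.
Letter — letters move back 2 places in the alphabet, wrapping A→Z: D, B, Z, X, V, T → R.
Combining the parts gives 33R.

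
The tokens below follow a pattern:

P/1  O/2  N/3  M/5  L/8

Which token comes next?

Letter — letters move back 1 place in the alphabet: P, O, N, M, L → K.
Second component: 1, 2, 3, 5, 8 → 13 (each term is the sum of the two before it).
So the next token is K/13.

K/13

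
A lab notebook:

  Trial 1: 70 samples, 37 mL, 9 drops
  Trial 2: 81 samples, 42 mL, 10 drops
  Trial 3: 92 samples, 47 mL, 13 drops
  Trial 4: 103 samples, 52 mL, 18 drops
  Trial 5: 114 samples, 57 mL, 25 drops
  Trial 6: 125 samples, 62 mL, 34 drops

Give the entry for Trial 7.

136 samples, 67 mL, 45 drops

For the samples, +11 each step: 70, 81, 92, 103, 114, 125 → 136.
ML goes 37, 42, 47, 52, 57, 62 → 67 (+5 each step).
Drops: differences are 1, 3, 5, … (increasing by 2 each time); 9, 10, 13, 18, 25, 34 → 45.
Putting it together: 136 samples, 67 mL, 45 drops.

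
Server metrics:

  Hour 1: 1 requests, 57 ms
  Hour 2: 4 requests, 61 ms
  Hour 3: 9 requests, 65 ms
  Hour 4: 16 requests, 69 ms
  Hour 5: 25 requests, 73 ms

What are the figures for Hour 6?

36 requests, 77 ms

For the requests, perfect squares: 1², 2², 3², …: 1, 4, 9, 16, 25 → 36.
Ms: +4 each step, so 57, 61, 65, 69, 73 → 77.
Putting it together: 36 requests, 77 ms.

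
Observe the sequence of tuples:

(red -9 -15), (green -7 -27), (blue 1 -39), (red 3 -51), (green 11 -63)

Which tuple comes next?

Colour — repeats red → green → blue: red, green, blue, red, green → blue.
Second part: alternating steps +2, +8, +2, +8, …; -9, -7, 1, 3, 11 → 13.
Third part: -15, -27, -39, -51, -63 → -75 (−12 each step).
Combining the parts gives (blue 13 -75).

(blue 13 -75)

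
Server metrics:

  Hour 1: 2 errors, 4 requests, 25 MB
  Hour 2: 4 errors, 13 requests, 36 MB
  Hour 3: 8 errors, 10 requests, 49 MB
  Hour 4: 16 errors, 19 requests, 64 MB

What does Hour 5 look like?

32 errors, 16 requests, 81 MB

Errors: ×2 each step; 2, 4, 8, 16 → 32.
For the requests, alternating steps +9, −3, +9, −3, …: 4, 13, 10, 19 → 16.
For the MB, perfect squares: 5², 6², 7², …: 25, 36, 49, 64 → 81.
Putting it together: 32 errors, 16 requests, 81 MB.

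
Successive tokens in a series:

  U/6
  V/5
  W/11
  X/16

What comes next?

For the letter, letters move forward 1 place in the alphabet: U, V, W, X → Y.
For the second component, each term is the sum of the two before it: 6, 5, 11, 16 → 27.
Combining the parts gives Y/27.

Y/27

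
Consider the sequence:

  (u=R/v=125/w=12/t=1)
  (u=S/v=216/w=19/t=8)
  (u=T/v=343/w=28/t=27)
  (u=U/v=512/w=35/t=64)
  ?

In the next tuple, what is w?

U: R, S, T, U → V (letters move forward 1 place in the alphabet).
V: 125, 216, 343, 512 → 729 (perfect cubes: 5³, 6³, 7³, …).
W: alternating steps +7, +9, +7, +9, …, so 12, 19, 28, 35 → 44.
T goes 1, 8, 27, 64 → 125 (perfect cubes: 1³, 2³, 3³, …).

44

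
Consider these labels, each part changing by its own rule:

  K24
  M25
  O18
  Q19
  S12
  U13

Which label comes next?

Letter — letters move forward 2 places in the alphabet: K, M, O, Q, S, U → W.
Second component — alternating steps +1, −7, +1, −7, …: 24, 25, 18, 19, 12, 13 → 6.
So the next label is W6.

W6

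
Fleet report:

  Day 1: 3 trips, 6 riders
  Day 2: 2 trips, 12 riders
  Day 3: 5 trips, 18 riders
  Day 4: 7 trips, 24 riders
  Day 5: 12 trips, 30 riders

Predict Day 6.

Trips: each term is the sum of the two before it; 3, 2, 5, 7, 12 → 19.
Riders: 6, 12, 18, 24, 30 → 36 (+6 each step).
Putting it together: 19 trips, 36 riders.

19 trips, 36 riders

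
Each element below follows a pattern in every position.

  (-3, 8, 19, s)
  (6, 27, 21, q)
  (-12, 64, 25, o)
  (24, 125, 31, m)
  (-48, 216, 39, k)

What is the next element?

(96, 343, 49, i)

First component goes -3, 6, -12, 24, -48 → 96 (×(-2) each step).
Second component goes 8, 27, 64, 125, 216 → 343 (perfect cubes: 2³, 3³, 4³, …).
Third component: differences are 2, 4, 6, … (increasing by 2 each time); 19, 21, 25, 31, 39 → 49.
Letter: letters move back 2 places in the alphabet, so s, q, o, m, k → i.
Combining the parts gives (96, 343, 49, i).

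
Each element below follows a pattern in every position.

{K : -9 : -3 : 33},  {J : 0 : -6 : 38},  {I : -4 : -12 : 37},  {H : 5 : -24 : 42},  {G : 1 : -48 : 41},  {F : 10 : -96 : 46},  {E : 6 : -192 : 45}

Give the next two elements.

{D : 15 : -384 : 50}, {C : 11 : -768 : 49}

Letter: K, J, I, H, G, F, E → D → C (letters move back 1 place in the alphabet).
Second coordinate: alternating steps +9, −4, +9, −4, …; -9, 0, -4, 5, 1, 10, 6 → 15 → 11.
Third coordinate — ×2 each step: -3, -6, -12, -24, -48, -96, -192 → -384 → -768.
Fourth coordinate — alternating steps +5, −1, +5, −1, …: 33, 38, 37, 42, 41, 46, 45 → 50 → 49.
Putting the parts together: {D : 15 : -384 : 50} and then {C : 11 : -768 : 49}.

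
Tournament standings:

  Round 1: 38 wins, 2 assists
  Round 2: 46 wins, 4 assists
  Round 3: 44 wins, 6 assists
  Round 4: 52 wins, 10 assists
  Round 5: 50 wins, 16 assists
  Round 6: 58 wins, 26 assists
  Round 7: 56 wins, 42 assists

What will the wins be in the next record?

Wins: alternating steps +8, −2, +8, −2, …; 38, 46, 44, 52, 50, 58, 56 → 64.

64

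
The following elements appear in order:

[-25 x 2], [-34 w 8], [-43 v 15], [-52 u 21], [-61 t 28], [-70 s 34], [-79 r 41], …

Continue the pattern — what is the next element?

For the first part, −9 each step: -25, -34, -43, -52, -61, -70, -79 → -88.
Letter: x, w, v, u, t, s, r → q (letters move back 1 place in the alphabet).
Third part — alternating steps +6, +7, +6, +7, …: 2, 8, 15, 21, 28, 34, 41 → 47.
Putting it together: [-88 q 47].

[-88 q 47]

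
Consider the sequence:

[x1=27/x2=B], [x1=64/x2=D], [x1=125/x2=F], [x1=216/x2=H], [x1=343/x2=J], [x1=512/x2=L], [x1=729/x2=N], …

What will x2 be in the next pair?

P

X2: B, D, F, H, J, L, N → P (letters move forward 2 places in the alphabet).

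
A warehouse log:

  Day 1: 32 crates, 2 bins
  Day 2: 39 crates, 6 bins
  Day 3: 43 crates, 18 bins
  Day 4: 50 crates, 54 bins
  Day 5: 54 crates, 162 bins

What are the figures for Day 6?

Crates goes 32, 39, 43, 50, 54 → 61 (alternating steps +7, +4, +7, +4, …).
Bins: 2, 6, 18, 54, 162 → 486 (×3 each step).
Putting it together: 61 crates, 486 bins.

61 crates, 486 bins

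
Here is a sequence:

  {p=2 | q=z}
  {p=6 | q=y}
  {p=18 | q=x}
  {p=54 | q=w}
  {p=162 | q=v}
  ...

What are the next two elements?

P goes 2, 6, 18, 54, 162 → 486 → 1458 (×3 each step).
Q: letters move back 1 place in the alphabet; z, y, x, w, v → u → t.
Putting the parts together: {p=486 | q=u} and then {p=1458 | q=t}.

{p=486 | q=u}, {p=1458 | q=t}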